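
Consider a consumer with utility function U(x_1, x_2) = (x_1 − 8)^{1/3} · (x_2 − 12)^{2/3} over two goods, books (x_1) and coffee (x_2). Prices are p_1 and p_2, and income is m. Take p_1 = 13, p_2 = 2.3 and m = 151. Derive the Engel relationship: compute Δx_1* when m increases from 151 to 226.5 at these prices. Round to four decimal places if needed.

MRS = (1/2)·(x_2−12)/(x_1−8). Tangency with p_1/p_2 gives x_2−12 = 2·(p_1/p_2)·(x_1−8).
Substituting into the budget: x_1* = 8 + 1/3·(m − 8·p_1 − 12·p_2)/p_1, and x_2* = 12 + 2/3·(…)/p_2.
Discretionary income = 151 − 8·13 − 12·2.3 = 19.4; x_1* = 8 + 1/3·19.4/13 = 8.4974.
At m' = 226.5: x_1* = 10.4333. Change: 10.4333 − 8.4974 = 1.9359.

Δx_1* = 1.9359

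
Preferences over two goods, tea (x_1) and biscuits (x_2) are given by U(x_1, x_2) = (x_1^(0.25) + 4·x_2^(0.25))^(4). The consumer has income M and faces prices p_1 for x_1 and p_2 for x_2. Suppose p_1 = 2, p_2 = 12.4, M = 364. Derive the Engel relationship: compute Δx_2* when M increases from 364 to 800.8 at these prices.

Δx_2* = 27.3212

MRS = MU_x_1/MU_x_2 = (1/4)·(x_2/x_1)^(0.75). Set equal to p_1/p_2.
Solve for the ratio: x_2/x_1 = [4·p_1/p_2]^(4/3).
With the ratio pinned down, the budget gives x_1* = M/(p_1 + p_2·(x_2/x_1)) and x_2* = (x_2/x_1)·x_1*.
Numerically x_2/x_1 = 0.557474, so x_1* = 364/(2 + 12.4·0.557474) = 40.8407 and x_2* = 0.557474·40.8407 = 22.7676.
At M' = 800.8: x_2* = 50.0888. Change: 50.0888 − 22.7676 = 27.3212.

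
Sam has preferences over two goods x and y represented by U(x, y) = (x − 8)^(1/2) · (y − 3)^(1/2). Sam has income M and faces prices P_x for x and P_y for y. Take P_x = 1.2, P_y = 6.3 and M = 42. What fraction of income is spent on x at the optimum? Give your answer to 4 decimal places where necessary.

Let x' = x−8, y' = y−3. MRS = y'/x' = P_x/P_y.
Substituting into the budget: x* = 8 + 0.5·(M − 8·P_x − 3·P_y)/P_x, and y* = 3 + 0.5·(…)/P_y.
Discretionary income = 42 − 8·1.2 − 3·6.3 = 13.5; x* = 8 + 0.5·13.5/1.2 = 13.625; y* = 3 + 0.5·13.5/6.3 = 4.0714.
Expenditure on x: 1.2·13.625 = 16.35; share = 0.3893.

share on x = 0.3893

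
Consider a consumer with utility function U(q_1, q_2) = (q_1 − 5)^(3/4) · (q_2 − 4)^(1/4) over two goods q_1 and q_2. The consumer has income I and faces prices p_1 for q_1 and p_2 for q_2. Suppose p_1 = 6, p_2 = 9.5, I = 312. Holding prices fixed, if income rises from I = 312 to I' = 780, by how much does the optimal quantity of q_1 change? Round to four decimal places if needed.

Δq_1* = 58.5

Discretionary income = 312 − 5·6 − 4·9.5 = 244; q_1* = 5 + 0.75·244/6 = 35.5.
At I' = 780: q_1* = 94. Change: 94 − 35.5 = 58.5.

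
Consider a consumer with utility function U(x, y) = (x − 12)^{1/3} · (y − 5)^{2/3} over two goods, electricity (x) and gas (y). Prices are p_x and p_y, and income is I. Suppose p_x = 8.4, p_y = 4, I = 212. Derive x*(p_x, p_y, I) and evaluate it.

x* = 15.619

MRS = (1/2)·(y−5)/(x−12). Tangency with p_x/p_y gives y−5 = 2·(p_x/p_y)·(x−12).
Substituting into the budget: x* = 12 + 1/3·(I − 12·p_x − 5·p_y)/p_x, and y* = 5 + 2/3·(…)/p_y.
Discretionary income = 212 − 12·8.4 − 5·4 = 91.2; x* = 12 + 1/3·91.2/8.4 = 15.619.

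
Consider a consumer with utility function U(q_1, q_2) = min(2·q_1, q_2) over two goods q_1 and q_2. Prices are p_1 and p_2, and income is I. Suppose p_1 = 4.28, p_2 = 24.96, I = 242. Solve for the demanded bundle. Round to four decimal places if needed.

With perfect complements, no substitution: consume in ratio q_1:q_2 = 1:2.
Budget: p_1·q_1 + p_2·2·q_1 = I, so (p_1 + 2·p_2)·q_1 = I.
Demand: q_1*(p_1,p_2,I) = I/(p_1 + 2·p_2), q_2* = 2·I/(p_1 + 2·p_2).
Here 4.28 + 2·24.96 = 54.2, giving q_1* = 4.4649 and q_2* = 8.9299.

q_1* = 4.4649, q_2* = 8.9299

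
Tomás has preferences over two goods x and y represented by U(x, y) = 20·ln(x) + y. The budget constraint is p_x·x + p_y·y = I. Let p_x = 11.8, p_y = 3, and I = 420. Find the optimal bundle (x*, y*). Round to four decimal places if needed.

Set MRS = p_x/p_y: (20/x)/1 = p_x/p_y.
So x*(p_x,p_y) = 20·p_y/p_x, independent of income; and y* = (I − 20·p_y)/p_y.
At the given prices: x* = 20·3/11.8 = 5.0847, and y* = 120.

x* = 5.0847, y* = 120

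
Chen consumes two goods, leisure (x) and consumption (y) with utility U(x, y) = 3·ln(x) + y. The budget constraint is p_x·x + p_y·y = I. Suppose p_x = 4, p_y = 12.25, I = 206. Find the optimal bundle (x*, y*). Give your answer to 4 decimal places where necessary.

x* = 9.1875, y* = 13.8163

Set MRS = p_x/p_y: (3/x)/1 = p_x/p_y.
So x*(p_x,p_y) = 3·p_y/p_x, independent of income; and y* = (I − 3·p_y)/p_y.
At the given prices: x* = 3·12.25/4 = 9.1875, and y* = 13.8163.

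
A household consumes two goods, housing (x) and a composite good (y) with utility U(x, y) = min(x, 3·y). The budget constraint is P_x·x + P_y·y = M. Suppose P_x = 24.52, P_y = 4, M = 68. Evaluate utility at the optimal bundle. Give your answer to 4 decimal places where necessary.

With perfect complements, no substitution: consume in ratio x:y = 3:1.
Budget: P_x·x + P_y·(1/3)·x = M, so (3·P_x + P_y)·x = 3·M.
Demand: x*(P_x,P_y,M) = 3·M/(3·P_x + P_y), y* = M/(3·P_x + P_y).
Here 3·24.52 + 4 = 77.56, giving x* = 2.6302 and y* = 0.8767.
Utility at the optimum: U(2.6302, 0.8767) = 2.6302.

V = 2.6302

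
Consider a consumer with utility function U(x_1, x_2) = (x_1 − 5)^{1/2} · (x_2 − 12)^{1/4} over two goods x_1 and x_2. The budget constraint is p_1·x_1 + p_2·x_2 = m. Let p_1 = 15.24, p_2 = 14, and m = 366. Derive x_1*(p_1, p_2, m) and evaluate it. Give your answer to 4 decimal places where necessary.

After buying the subsistence bundle (5, 12), a share 2/3 of the remaining income goes to x_1: x_1* = 5 + 2/3·(m − 5p_1 − 12p_2)/p_1.
Discretionary income = 366 − 5·15.24 − 12·14 = 121.8; x_1* = 5 + 2/3·121.8/15.24 = 10.3281.

x_1* = 10.3281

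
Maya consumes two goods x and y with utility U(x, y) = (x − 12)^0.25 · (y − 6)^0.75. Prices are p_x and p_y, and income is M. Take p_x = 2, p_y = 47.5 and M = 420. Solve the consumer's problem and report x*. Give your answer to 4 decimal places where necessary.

x* = 25.875

Substituting into the budget: x* = 12 + 0.25·(M − 12·p_x − 6·p_y)/p_x, and y* = 6 + 0.75·(…)/p_y.
Discretionary income = 420 − 12·2 − 6·47.5 = 111; x* = 12 + 0.25·111/2 = 25.875.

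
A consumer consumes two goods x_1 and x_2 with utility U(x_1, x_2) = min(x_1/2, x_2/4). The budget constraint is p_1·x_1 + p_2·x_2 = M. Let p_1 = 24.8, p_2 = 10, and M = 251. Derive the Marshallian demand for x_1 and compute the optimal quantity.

Leontief preferences: the optimum is at the kink where x_1/2 = x_2/4, i.e. x_2 = 2·x_1.
Budget: p_1·x_1 + p_2·2·x_1 = M, so (2·p_1 + 4·p_2)·x_1 = 2·M.
Demand: x_1*(p_1,p_2,M) = 2·M/(2·p_1 + 4·p_2), x_2* = 4·M/(2·p_1 + 4·p_2).
Here 2·24.8 + 4·10 = 89.6, giving x_1* = 5.6027.

x_1* = 5.6027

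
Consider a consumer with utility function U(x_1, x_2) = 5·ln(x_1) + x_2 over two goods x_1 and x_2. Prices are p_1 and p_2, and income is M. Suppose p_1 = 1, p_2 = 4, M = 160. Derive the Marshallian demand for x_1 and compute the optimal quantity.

So x_1*(p_1,p_2) = 5·p_2/p_1, independent of income; and x_2* = (M − 5·p_2)/p_2.
At the given prices: x_1* = 5·4/1 = 20.

x_1* = 20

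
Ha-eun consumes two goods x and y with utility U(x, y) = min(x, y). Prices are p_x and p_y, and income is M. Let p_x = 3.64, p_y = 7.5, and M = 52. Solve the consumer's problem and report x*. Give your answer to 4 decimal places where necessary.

With perfect complements, no substitution: consume in ratio x:y = 1:1.
Budget: p_x·x + p_y·x = M, so (p_x + p_y)·x = M.
Demand: x*(p_x,p_y,M) = M/(p_x + p_y), y* = M/(p_x + p_y).
Here 3.64 + 7.5 = 11.14, giving x* = 4.6679.

x* = 4.6679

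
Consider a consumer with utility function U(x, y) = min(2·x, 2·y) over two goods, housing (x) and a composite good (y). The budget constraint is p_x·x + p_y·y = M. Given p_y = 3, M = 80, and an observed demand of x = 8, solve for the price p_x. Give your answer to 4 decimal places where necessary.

Leontief preferences: the optimum is at the kink where x/2 = y/2, i.e. y = x.
Budget: p_x·x + p_y·x = M, so (2·p_x + 2·p_y)·x = 2·M.
Demand: x*(p_x,p_y,M) = 2·M/(2·p_x + 2·p_y), y* = 2·M/(2·p_x + 2·p_y).
Set x* = 8 in the demand function and solve for p_x: p_x = 7.

p_x = 7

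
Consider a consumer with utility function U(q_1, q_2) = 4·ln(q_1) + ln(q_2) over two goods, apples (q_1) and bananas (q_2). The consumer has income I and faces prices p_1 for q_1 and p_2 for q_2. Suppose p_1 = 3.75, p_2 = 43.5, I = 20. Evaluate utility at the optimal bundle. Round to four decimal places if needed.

V = 3.4169

MU_q_1/MU_q_2 = (4·q_2)/(q_1); tangency sets this equal to p_1/p_2.
So 4·p_2·q_2 = p_1·q_1; combined with the budget, a share 0.8 of income goes to q_1.
Demand: q_1*(p_1,p_2,I) = 0.8·I/p_1 and q_2* = 0.2·I/p_2.
At p_1=3.75, p_2=43.5, I=20: q_1* = 0.8·20/3.75 = 4.2667, q_2* = 0.092.
Utility at the optimum: U(4.2667, 0.092) = 3.4169.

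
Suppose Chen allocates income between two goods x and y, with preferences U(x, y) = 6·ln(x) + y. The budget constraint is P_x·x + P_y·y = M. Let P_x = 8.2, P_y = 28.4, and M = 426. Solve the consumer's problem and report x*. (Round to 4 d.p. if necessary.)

So x*(P_x,P_y) = 6·P_y/P_x, independent of income; and y* = (M − 6·P_y)/P_y.
At the given prices: x* = 6·28.4/8.2 = 20.7805.

x* = 20.7805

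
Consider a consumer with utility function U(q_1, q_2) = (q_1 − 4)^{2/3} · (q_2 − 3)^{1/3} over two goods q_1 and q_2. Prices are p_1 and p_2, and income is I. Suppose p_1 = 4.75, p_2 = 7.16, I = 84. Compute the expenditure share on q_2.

share on q_2 = 0.4284

MRS = 2·(q_2−3)/(q_1−4). Tangency with p_1/p_2 gives q_2−3 = (1/2)·(p_1/p_2)·(q_1−4).
After buying the subsistence bundle (4, 3), a share 2/3 of the remaining income goes to q_1: q_1* = 4 + 2/3·(I − 4p_1 − 3p_2)/p_1.
Discretionary income = 84 − 4·4.75 − 3·7.16 = 43.52; q_1* = 4 + 2/3·43.52/4.75 = 10.1081; q_2* = 3 + 1/3·43.52/7.16 = 5.0261.
Expenditure on q_2: 7.16·5.0261 = 35.9867; share = 0.4284.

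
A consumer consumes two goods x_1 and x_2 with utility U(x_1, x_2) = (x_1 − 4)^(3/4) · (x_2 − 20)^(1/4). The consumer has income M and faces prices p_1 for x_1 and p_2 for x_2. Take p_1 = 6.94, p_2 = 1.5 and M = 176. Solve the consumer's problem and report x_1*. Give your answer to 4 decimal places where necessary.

Let x_1' = x_1−4, x_2' = x_2−20. MRS = 3·x_2'/x_1' = p_1/p_2.
After buying the subsistence bundle (4, 20), a share 0.75 of the remaining income goes to x_1: x_1* = 4 + 0.75·(M − 4p_1 − 20p_2)/p_1.
Discretionary income = 176 − 4·6.94 − 20·1.5 = 118.24; x_1* = 4 + 0.75·118.24/6.94 = 16.7781.

x_1* = 16.7781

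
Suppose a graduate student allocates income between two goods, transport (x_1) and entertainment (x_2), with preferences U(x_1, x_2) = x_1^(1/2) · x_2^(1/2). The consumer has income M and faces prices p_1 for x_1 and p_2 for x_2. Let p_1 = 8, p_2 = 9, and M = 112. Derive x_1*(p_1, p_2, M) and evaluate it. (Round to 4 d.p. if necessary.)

Tangency: MRS = x_2/x_1 = p_1/p_2.
So 0.5·p_2·x_2 = 0.5·p_1·x_1; combined with the budget, a share 0.5 of income goes to x_1.
Demand: x_1*(p_1,p_2,M) = 0.5·M/p_1 and x_2* = 0.5·M/p_2.
At p_1=8, p_2=9, M=112: x_1* = 0.5·112/8 = 7.

x_1* = 7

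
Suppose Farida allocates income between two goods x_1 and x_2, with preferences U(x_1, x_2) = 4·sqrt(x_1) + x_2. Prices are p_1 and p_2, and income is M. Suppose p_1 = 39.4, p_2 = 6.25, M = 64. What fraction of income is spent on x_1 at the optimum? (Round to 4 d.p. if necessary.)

Solve: √x_1 = 2·p_2/p_1, so x_1*(p_1,p_2) = (2·p_2/p_1)², and x_2* = (M − p_1·x_1*)/p_2.
Plugging in: x_1* = (2·6.25/39.4)² = 0.1007, x_2* = 9.6055.
Expenditure on x_1: 39.4·0.1007 = 3.9657; share = 0.062.

share on x_1 = 0.062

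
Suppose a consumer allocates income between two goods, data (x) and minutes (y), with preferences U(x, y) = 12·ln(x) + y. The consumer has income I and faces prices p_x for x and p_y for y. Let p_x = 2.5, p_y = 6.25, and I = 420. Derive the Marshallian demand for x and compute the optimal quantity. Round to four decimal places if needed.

x* = 30

Set MRS = p_x/p_y: (12/x)/1 = p_x/p_y.
So x*(p_x,p_y) = 12·p_y/p_x, independent of income; and y* = (I − 12·p_y)/p_y.
At the given prices: x* = 12·6.25/2.5 = 30.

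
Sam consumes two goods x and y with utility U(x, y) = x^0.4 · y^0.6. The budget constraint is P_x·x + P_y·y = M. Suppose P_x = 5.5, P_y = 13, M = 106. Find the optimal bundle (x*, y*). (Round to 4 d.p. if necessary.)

Tangency: MRS = (2/3)·y/x = P_x/P_y.
So 0.4·P_y·y = 0.6·P_x·x; combined with the budget, a share 0.4 of income goes to x.
Demand: x*(P_x,P_y,M) = 0.4·M/P_x and y* = 0.6·M/P_y.
At P_x=5.5, P_y=13, M=106: x* = 0.4·106/5.5 = 7.7091, y* = 4.8923.

x* = 7.7091, y* = 4.8923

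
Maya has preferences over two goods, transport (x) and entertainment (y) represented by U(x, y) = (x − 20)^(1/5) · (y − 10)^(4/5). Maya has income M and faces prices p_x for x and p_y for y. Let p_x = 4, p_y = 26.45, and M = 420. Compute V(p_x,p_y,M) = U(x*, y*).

V = 2.5251

This is Cobb-Douglas in (x−20, y−10): tangency gives 0.2·p_y·(y−10) = 0.8·p_x·(x−20).
Substituting into the budget: x* = 20 + 0.2·(M − 20·p_x − 10·p_y)/p_x, and y* = 10 + 0.8·(…)/p_y.
Discretionary income = 420 − 20·4 − 10·26.45 = 75.5; x* = 20 + 0.2·75.5/4 = 23.775; y* = 10 + 0.8·75.5/26.45 = 12.2836.
Utility at the optimum: U(23.775, 12.2836) = 2.5251.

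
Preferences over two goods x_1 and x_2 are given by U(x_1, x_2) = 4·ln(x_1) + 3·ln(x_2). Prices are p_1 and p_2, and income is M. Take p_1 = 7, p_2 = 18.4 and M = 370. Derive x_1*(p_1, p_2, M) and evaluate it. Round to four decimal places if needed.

x_1* = 30.2041

MU_x_1/MU_x_2 = (4·x_2)/(3·x_1); tangency sets this equal to p_1/p_2.
So 4·p_2·x_2 = 3·p_1·x_1; combined with the budget, a share 4/7 of income goes to x_1.
Demand: x_1*(p_1,p_2,M) = 4/7·M/p_1 and x_2* = 3/7·M/p_2.
At p_1=7, p_2=18.4, M=370: x_1* = 4/7·370/7 = 30.2041.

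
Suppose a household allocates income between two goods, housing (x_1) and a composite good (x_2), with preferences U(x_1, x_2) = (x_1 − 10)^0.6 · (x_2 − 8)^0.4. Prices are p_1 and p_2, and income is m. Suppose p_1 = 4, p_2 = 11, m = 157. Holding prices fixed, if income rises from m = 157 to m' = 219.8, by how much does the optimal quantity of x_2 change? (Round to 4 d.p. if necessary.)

Let x_1' = x_1−10, x_2' = x_2−8. MRS = (3/2)·x_2'/x_1' = p_1/p_2.
After buying the subsistence bundle (10, 8), a share 0.6 of the remaining income goes to x_1: x_1* = 10 + 0.6·(m − 10p_1 − 8p_2)/p_1.
Discretionary income = 157 − 10·4 − 8·11 = 29; x_2* = 8 + 0.4·29/11 = 9.0545.
At m' = 219.8: x_2* = 11.3382. Change: 11.3382 − 9.0545 = 2.2836.

Δx_2* = 2.2836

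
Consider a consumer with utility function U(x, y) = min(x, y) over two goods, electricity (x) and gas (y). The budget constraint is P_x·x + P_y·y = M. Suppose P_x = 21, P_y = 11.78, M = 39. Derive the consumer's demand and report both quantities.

x* = 1.1897, y* = 1.1897

Here 21 + 11.78 = 32.78, giving x* = 1.1897 and y* = 1.1897.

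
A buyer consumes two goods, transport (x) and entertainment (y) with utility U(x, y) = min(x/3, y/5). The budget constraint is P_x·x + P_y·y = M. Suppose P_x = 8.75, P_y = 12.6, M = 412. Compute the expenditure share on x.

Leontief preferences: the optimum is at the kink where x/3 = y/5, i.e. y = (5/3)·x.
Budget: P_x·x + P_y·(5/3)·x = M, so (3·P_x + 5·P_y)·x = 3·M.
Demand: x*(P_x,P_y,M) = 3·M/(3·P_x + 5·P_y), y* = 5·M/(3·P_x + 5·P_y).
Here 3·8.75 + 5·12.6 = 89.25, giving x* = 13.8487 and y* = 23.0812.
Expenditure on x: 8.75·13.8487 = 121.1765; share = 0.2941.

share on x = 0.2941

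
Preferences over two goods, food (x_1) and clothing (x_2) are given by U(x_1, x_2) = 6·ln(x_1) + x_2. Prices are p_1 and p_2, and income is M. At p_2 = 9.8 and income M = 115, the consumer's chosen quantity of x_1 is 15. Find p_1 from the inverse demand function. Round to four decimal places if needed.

p_1 = 3.92

MU_x_1 = 6/x_1, MU_x_2 = 1. Tangency: 6/x_1 = p_1/p_2.
So x_1*(p_1,p_2) = 6·p_2/p_1, independent of income; and x_2* = (M − 6·p_2)/p_2.
Set x_1* = 15 in the demand function and solve for p_1: p_1 = 3.92.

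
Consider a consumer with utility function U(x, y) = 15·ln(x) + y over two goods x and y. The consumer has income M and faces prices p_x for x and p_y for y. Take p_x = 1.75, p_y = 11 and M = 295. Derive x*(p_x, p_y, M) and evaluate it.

x* = 94.2857

So x*(p_x,p_y) = 15·p_y/p_x, independent of income; and y* = (M − 15·p_y)/p_y.
At the given prices: x* = 15·11/1.75 = 94.2857.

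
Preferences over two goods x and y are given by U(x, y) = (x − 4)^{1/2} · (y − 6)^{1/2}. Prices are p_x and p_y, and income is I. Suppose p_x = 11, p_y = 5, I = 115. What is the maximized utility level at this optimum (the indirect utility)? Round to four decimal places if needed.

V = 2.7642

Let x' = x−4, y' = y−6. MRS = y'/x' = p_x/p_y.
Substituting into the budget: x* = 4 + 0.5·(I − 4·p_x − 6·p_y)/p_x, and y* = 6 + 0.5·(…)/p_y.
Discretionary income = 115 − 4·11 − 6·5 = 41; x* = 4 + 0.5·41/11 = 5.8636; y* = 6 + 0.5·41/5 = 10.1.
Utility at the optimum: U(5.8636, 10.1) = 2.7642.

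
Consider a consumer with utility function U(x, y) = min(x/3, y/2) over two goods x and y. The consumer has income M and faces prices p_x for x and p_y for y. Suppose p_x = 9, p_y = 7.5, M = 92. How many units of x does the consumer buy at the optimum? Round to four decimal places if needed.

x* = 6.5714

Here 3·9 + 2·7.5 = 42, giving x* = 6.5714.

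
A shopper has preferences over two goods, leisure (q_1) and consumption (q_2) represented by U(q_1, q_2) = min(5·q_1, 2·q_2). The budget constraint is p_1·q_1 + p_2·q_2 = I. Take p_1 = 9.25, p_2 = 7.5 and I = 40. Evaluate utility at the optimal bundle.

V = 7.1429

With perfect complements, no substitution: consume in ratio q_1:q_2 = 2:5.
Budget: p_1·q_1 + p_2·(5/2)·q_1 = I, so (2·p_1 + 5·p_2)·q_1 = 2·I.
Demand: q_1*(p_1,p_2,I) = 2·I/(2·p_1 + 5·p_2), q_2* = 5·I/(2·p_1 + 5·p_2).
Here 2·9.25 + 5·7.5 = 56, giving q_1* = 1.4286 and q_2* = 3.5714.
Utility at the optimum: U(1.4286, 3.5714) = 7.1429.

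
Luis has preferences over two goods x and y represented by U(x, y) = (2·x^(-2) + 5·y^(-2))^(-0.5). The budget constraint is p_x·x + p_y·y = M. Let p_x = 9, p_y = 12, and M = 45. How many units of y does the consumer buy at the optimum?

MU_x ∝ 2·x^(-3), MU_y ∝ 5·y^(-3), so MRS = (2/5)·(y/x)^(3) = p_x/p_y.
Solve for the ratio: y/x = [(5/2)·p_x/p_y]^(1/3).
With the ratio pinned down, the budget gives x* = M/(p_x + p_y·(y/x)) and y* = (y/x)·x*.
Numerically y/x = 1.233106, so x* = 45/(9 + 12·1.233106) = 1.891 and y* = 1.233106·1.891 = 2.3318.

y* = 2.3318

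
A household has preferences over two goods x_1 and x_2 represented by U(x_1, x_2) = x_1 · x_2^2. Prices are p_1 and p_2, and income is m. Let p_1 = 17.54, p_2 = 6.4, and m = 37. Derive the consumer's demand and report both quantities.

MU_x_1/MU_x_2 = (x_2)/(2·x_1); tangency sets this equal to p_1/p_2.
So p_2·x_2 = 2·p_1·x_1; combined with the budget, a share 1/3 of income goes to x_1.
Demand: x_1*(p_1,p_2,m) = 1/3·m/p_1 and x_2* = 2/3·m/p_2.
At p_1=17.54, p_2=6.4, m=37: x_1* = 1/3·37/17.54 = 0.7032, x_2* = 3.8542.

x_1* = 0.7032, x_2* = 3.8542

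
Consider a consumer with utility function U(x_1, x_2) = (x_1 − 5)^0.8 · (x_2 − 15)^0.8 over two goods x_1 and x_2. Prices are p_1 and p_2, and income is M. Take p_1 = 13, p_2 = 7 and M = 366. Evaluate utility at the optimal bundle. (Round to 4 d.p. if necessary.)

This is Cobb-Douglas in (x_1−5, x_2−15): tangency gives 0.8·p_2·(x_2−15) = 0.8·p_1·(x_1−5).
Substituting into the budget: x_1* = 5 + 0.5·(M − 5·p_1 − 15·p_2)/p_1, and x_2* = 15 + 0.5·(…)/p_2.
Discretionary income = 366 − 5·13 − 15·7 = 196; x_1* = 5 + 0.5·196/13 = 12.5385; x_2* = 15 + 0.5·196/7 = 29.
Utility at the optimum: U(12.5385, 29) = 41.5651.

V = 41.5651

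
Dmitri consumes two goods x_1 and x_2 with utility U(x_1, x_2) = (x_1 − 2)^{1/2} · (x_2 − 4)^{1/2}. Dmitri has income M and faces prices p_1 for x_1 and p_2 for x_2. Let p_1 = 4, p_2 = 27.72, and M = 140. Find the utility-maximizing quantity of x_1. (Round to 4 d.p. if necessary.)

x_1* = 4.64

MRS = (x_2−4)/(x_1−2). Tangency with p_1/p_2 gives x_2−4 = (p_1/p_2)·(x_1−2).
After buying the subsistence bundle (2, 4), a share 0.5 of the remaining income goes to x_1: x_1* = 2 + 0.5·(M − 2p_1 − 4p_2)/p_1.
Discretionary income = 140 − 2·4 − 4·27.72 = 21.12; x_1* = 2 + 0.5·21.12/4 = 4.64.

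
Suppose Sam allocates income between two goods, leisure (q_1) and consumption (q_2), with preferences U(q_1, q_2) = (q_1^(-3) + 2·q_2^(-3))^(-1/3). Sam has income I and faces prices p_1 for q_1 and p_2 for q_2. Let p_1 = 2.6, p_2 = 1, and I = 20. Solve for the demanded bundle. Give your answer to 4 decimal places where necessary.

MU_q_1 ∝ q_1^(-4), MU_q_2 ∝ 2·q_2^(-4), so MRS = (1/2)·(q_2/q_1)^(4) = p_1/p_2.
Hence q_2/q_1 = (2·p_1/p_2)^(1/(4)), i.e. raised to the 0.25 power.
Substitute q_2 = (q_2/q_1)·q_1 into the budget: q_1* = I/(p_1 + p_2·(q_2/q_1)).
Numerically q_2/q_1 = 1.510083, so q_1* = 20/(2.6 + 1·1.510083) = 4.8661 and q_2* = 1.510083·4.8661 = 7.3482.

q_1* = 4.8661, q_2* = 7.3482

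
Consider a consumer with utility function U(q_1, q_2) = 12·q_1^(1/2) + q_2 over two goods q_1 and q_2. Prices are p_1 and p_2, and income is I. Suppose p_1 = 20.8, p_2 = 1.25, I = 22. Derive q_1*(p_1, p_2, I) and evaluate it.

q_1* = 0.13

Set MRS = p_1/p_2: 6·q_1^(−1/2) = p_1/p_2.
Solve: √q_1 = 6·p_2/p_1, so q_1*(p_1,p_2) = (6·p_2/p_1)², and q_2* = (I − p_1·q_1*)/p_2.
Plugging in: q_1* = (6·1.25/20.8)² = 0.13.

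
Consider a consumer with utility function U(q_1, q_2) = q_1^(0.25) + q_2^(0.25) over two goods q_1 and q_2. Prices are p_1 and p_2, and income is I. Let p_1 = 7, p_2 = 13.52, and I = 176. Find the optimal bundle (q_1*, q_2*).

MU_q_1 ∝ q_1^(-0.75), MU_q_2 ∝ q_2^(-0.75), so MRS = (q_2/q_1)^(0.75) = p_1/p_2.
Solve for the ratio: q_2/q_1 = [p_1/p_2]^(4/3).
Substitute q_2 = (q_2/q_1)·q_1 into the budget: q_1* = I/(p_1 + p_2·(q_2/q_1)).
Numerically q_2/q_1 = 0.415746, so q_1* = 176/(7 + 13.52·0.415746) = 13.9451 and q_2* = 0.415746·13.9451 = 5.7976.

q_1* = 13.9451, q_2* = 5.7976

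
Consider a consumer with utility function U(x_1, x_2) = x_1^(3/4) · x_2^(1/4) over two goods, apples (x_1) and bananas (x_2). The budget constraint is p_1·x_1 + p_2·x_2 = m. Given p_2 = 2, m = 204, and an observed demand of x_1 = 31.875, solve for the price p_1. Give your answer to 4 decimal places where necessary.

MU_x_1/MU_x_2 = (0.75·x_2)/(0.25·x_1); tangency sets this equal to p_1/p_2.
So 0.75·p_2·x_2 = 0.25·p_1·x_1; combined with the budget, a share 0.75 of income goes to x_1.
Demand: x_1*(p_1,p_2,m) = 0.75·m/p_1 and x_2* = 0.25·m/p_2.
Set x_1* = 31.875 in the demand function and solve for p_1: p_1 = 4.8.

p_1 = 4.8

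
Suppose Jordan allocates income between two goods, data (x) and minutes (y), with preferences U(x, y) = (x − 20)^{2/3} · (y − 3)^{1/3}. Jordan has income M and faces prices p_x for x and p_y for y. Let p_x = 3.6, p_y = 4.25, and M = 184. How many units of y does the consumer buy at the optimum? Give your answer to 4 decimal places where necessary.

y* = 10.7843

MRS = 2·(y−3)/(x−20). Tangency with p_x/p_y gives y−3 = (1/2)·(p_x/p_y)·(x−20).
Substituting into the budget: x* = 20 + 2/3·(M − 20·p_x − 3·p_y)/p_x, and y* = 3 + 1/3·(…)/p_y.
Discretionary income = 184 − 20·3.6 − 3·4.25 = 99.25; y* = 3 + 1/3·99.25/4.25 = 10.7843.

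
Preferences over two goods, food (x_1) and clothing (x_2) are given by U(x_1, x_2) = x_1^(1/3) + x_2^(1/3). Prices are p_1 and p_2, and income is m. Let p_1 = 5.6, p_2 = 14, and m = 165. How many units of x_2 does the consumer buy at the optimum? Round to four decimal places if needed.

Substitute x_2 = (x_2/x_1)·x_1 into the budget: x_1* = m/(p_1 + p_2·(x_2/x_1)).
Numerically x_2/x_1 = 0.252982, so x_1* = 165/(5.6 + 14·0.252982) = 18.0491 and x_2* = 0.252982·18.0491 = 4.5661.

x_2* = 4.5661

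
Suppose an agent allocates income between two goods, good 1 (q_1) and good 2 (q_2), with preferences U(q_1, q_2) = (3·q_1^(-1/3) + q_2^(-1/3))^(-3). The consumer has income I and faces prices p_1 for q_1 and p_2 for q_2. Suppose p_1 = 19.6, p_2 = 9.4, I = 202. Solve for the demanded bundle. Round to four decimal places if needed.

From the CES first-order condition, 3·(q_2/q_1)^(4/3) = p_1/p_2.
Hence q_2/q_1 = ((1/3)·p_1/p_2)^(1/(4/3)), i.e. raised to the 0.75 power.
Substitute q_2 = (q_2/q_1)·q_1 into the budget: q_1* = I/(p_1 + p_2·(q_2/q_1)).
Numerically q_2/q_1 = 0.761211, so q_1* = 202/(19.6 + 9.4·0.761211) = 7.5499 and q_2* = 0.761211·7.5499 = 5.7471.

q_1* = 7.5499, q_2* = 5.7471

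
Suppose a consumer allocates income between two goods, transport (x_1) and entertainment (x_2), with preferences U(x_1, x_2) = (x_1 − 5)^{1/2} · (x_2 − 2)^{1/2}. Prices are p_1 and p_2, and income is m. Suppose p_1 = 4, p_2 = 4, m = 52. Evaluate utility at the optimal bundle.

MRS = (x_2−2)/(x_1−5). Tangency with p_1/p_2 gives x_2−2 = (p_1/p_2)·(x_1−5).
After buying the subsistence bundle (5, 2), a share 0.5 of the remaining income goes to x_1: x_1* = 5 + 0.5·(m − 5p_1 − 2p_2)/p_1.
Discretionary income = 52 − 5·4 − 2·4 = 24; x_1* = 5 + 0.5·24/4 = 8; x_2* = 2 + 0.5·24/4 = 5.
Utility at the optimum: U(8, 5) = 3.

V = 3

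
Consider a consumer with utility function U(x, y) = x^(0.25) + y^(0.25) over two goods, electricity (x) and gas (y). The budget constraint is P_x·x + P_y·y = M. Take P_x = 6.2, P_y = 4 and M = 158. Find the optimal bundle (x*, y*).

x* = 11.8129, y* = 21.19

MRS = MU_x/MU_y = (y/x)^(0.75). Set equal to P_x/P_y.
Solve for the ratio: y/x = [P_x/P_y]^(4/3).
With the ratio pinned down, the budget gives x* = M/(P_x + P_y·(y/x)) and y* = (y/x)·x*.
Numerically y/x = 1.793807, so x* = 158/(6.2 + 4·1.793807) = 11.8129 and y* = 1.793807·11.8129 = 21.19.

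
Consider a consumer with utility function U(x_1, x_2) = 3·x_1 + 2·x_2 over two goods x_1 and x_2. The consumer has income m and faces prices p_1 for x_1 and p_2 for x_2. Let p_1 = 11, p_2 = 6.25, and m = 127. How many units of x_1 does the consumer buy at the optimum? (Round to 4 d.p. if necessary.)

Perfect substitutes: compare marginal utility per dollar. 3/p_1 vs 2/p_2 → 0.2727 vs 0.32.
x_2 gives more utility per dollar, so spend all income on x_2: x_2* = m/p_2, x_1* = 0.
Numerically: x_1* = 0, x_2* = 20.32.

x_1* = 0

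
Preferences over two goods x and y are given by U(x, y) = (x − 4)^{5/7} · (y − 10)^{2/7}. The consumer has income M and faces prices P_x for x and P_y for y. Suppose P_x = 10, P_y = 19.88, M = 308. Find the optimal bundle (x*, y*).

This is Cobb-Douglas in (x−4, y−10): tangency gives 5/7·P_y·(y−10) = 2/7·P_x·(x−4).
After buying the subsistence bundle (4, 10), a share 5/7 of the remaining income goes to x: x* = 4 + 5/7·(M − 4P_x − 10P_y)/P_x.
Discretionary income = 308 − 4·10 − 10·19.88 = 69.2; x* = 4 + 5/7·69.2/10 = 8.9429; y* = 10 + 2/7·69.2/19.88 = 10.9945.

x* = 8.9429, y* = 10.9945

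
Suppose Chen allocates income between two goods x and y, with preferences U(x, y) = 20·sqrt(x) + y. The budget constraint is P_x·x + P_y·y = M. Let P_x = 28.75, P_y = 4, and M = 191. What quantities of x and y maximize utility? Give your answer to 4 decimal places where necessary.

x* = 1.9357, y* = 33.837

MU_x = 10/√x, MU_y = 1. Tangency: 10/√x = P_x/P_y.
Solve: √x = 10·P_y/P_x, so x*(P_x,P_y) = (10·P_y/P_x)², and y* = (M − P_x·x*)/P_y.
Plugging in: x* = (10·4/28.75)² = 1.9357, y* = 33.837.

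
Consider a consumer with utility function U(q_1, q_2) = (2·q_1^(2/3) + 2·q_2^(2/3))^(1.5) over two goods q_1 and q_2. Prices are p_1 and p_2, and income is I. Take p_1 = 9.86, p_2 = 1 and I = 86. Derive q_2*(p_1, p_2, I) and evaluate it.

q_2* = 85.1244

With the ratio pinned down, the budget gives q_1* = I/(p_1 + p_2·(q_2/q_1)) and q_2* = (q_2/q_1)·q_1*.
Numerically q_2/q_1 = 958.585256, so q_1* = 86/(9.86 + 1·958.585256) = 0.0888 and q_2* = 958.585256·0.0888 = 85.1244.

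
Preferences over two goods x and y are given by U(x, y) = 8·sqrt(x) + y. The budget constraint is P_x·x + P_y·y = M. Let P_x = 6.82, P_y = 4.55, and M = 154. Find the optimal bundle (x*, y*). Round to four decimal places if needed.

x* = 7.1215, y* = 23.1717

Set MRS = P_x/P_y: 4·x^(−1/2) = P_x/P_y.
Solve: √x = 4·P_y/P_x, so x*(P_x,P_y) = (4·P_y/P_x)², and y* = (M − P_x·x*)/P_y.
Plugging in: x* = (4·4.55/6.82)² = 7.1215, y* = 23.1717.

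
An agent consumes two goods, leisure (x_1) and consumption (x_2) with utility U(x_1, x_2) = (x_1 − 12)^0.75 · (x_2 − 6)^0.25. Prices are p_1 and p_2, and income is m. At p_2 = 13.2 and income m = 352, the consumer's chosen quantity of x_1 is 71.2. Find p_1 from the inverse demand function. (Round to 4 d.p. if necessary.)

This is Cobb-Douglas in (x_1−12, x_2−6): tangency gives 0.75·p_2·(x_2−6) = 0.25·p_1·(x_1−12).
Substituting into the budget: x_1* = 12 + 0.75·(m − 12·p_1 − 6·p_2)/p_1, and x_2* = 6 + 0.25·(…)/p_2.
Set x_1* = 71.2 in the demand function and solve for p_1: p_1 = 3.

p_1 = 3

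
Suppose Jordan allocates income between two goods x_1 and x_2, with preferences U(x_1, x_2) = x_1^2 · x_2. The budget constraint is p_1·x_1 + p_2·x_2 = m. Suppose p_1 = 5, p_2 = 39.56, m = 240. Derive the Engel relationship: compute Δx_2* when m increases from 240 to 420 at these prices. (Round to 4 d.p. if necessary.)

MU_x_1/MU_x_2 = (2·x_2)/(x_1); tangency sets this equal to p_1/p_2.
So 2·p_2·x_2 = p_1·x_1; combined with the budget, a share 2/3 of income goes to x_1.
Demand: x_1*(p_1,p_2,m) = 2/3·m/p_1 and x_2* = 1/3·m/p_2.
At p_1=5, p_2=39.56, m=240: x_2* = 1/3·240/39.56 = 2.0222.
At m' = 420: x_2* = 3.5389. Change: 3.5389 − 2.0222 = 1.5167.

Δx_2* = 1.5167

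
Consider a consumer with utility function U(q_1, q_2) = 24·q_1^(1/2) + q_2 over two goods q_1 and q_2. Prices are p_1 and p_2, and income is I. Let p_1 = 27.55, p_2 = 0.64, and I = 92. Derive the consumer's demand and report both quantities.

q_1* = 0.0777, q_2* = 140.4048

Plugging in: q_1* = (12·0.64/27.55)² = 0.0777, q_2* = 140.4048.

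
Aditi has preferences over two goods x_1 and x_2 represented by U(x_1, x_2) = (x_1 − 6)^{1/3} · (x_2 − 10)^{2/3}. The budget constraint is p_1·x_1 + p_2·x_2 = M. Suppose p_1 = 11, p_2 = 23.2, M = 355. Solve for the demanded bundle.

This is Cobb-Douglas in (x_1−6, x_2−10): tangency gives 1/3·p_2·(x_2−10) = 2/3·p_1·(x_1−6).
After buying the subsistence bundle (6, 10), a share 1/3 of the remaining income goes to x_1: x_1* = 6 + 1/3·(M − 6p_1 − 10p_2)/p_1.
Discretionary income = 355 − 6·11 − 10·23.2 = 57; x_1* = 6 + 1/3·57/11 = 7.7273; x_2* = 10 + 2/3·57/23.2 = 11.6379.

x_1* = 7.7273, x_2* = 11.6379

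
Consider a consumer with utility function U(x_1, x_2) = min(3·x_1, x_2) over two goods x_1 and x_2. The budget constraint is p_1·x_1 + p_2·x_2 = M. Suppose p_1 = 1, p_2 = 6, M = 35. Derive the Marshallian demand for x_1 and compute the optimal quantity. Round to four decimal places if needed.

Leontief preferences: the optimum is at the kink where x_1/1 = x_2/3, i.e. x_2 = 3·x_1.
Budget: p_1·x_1 + p_2·3·x_1 = M, so (p_1 + 3·p_2)·x_1 = M.
Demand: x_1*(p_1,p_2,M) = M/(p_1 + 3·p_2), x_2* = 3·M/(p_1 + 3·p_2).
Here 1 + 3·6 = 19, giving x_1* = 1.8421.

x_1* = 1.8421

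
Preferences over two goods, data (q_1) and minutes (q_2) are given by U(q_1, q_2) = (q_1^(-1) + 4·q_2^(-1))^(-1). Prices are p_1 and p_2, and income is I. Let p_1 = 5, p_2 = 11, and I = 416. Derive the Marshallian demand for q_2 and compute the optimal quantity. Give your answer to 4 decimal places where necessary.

q_2* = 28.2837

MRS = MU_q_1/MU_q_2 = (1/4)·(q_2/q_1)^(2). Set equal to p_1/p_2.
Hence q_2/q_1 = (4·p_1/p_2)^(1/(2)), i.e. raised to the 0.5 power.
With the ratio pinned down, the budget gives q_1* = I/(p_1 + p_2·(q_2/q_1)) and q_2* = (q_2/q_1)·q_1*.
Numerically q_2/q_1 = 1.3484, so q_1* = 416/(5 + 11·1.3484) = 20.9758 and q_2* = 1.3484·20.9758 = 28.2837.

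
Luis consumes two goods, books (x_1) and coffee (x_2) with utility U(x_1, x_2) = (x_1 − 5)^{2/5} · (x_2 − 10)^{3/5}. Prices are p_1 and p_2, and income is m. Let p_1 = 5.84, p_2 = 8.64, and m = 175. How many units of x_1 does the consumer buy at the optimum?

This is Cobb-Douglas in (x_1−5, x_2−10): tangency gives 0.4·p_2·(x_2−10) = 0.6·p_1·(x_1−5).
After buying the subsistence bundle (5, 10), a share 0.4 of the remaining income goes to x_1: x_1* = 5 + 0.4·(m − 5p_1 − 10p_2)/p_1.
Discretionary income = 175 − 5·5.84 − 10·8.64 = 59.4; x_1* = 5 + 0.4·59.4/5.84 = 9.0685.

x_1* = 9.0685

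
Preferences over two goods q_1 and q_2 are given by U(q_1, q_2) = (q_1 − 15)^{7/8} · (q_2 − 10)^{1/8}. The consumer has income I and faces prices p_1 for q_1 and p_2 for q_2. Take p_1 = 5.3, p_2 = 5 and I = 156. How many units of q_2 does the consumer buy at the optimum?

Let q_1' = q_1−15, q_2' = q_2−10. MRS = 7·q_2'/q_1' = p_1/p_2.
Substituting into the budget: q_1* = 15 + 0.875·(I − 15·p_1 − 10·p_2)/p_1, and q_2* = 10 + 0.125·(…)/p_2.
Discretionary income = 156 − 15·5.3 − 10·5 = 26.5; q_2* = 10 + 0.125·26.5/5 = 10.6625.

q_2* = 10.6625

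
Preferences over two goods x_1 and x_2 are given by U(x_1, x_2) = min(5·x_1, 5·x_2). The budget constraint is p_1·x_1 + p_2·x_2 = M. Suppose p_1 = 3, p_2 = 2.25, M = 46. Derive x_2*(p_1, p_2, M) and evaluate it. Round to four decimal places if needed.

With perfect complements, no substitution: consume in ratio x_1:x_2 = 5:5.
Budget: p_1·x_1 + p_2·x_1 = M, so (5·p_1 + 5·p_2)·x_1 = 5·M.
Demand: x_1*(p_1,p_2,M) = 5·M/(5·p_1 + 5·p_2), x_2* = 5·M/(5·p_1 + 5·p_2).
Here 5·3 + 5·2.25 = 26.25, giving x_2* = 8.7619.

x_2* = 8.7619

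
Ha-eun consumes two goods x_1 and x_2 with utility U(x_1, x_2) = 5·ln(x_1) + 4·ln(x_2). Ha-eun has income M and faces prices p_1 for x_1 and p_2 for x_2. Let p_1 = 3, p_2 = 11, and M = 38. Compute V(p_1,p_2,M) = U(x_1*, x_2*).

V = 11.471

Demand: x_1*(p_1,p_2,M) = 5/9·M/p_1 and x_2* = 4/9·M/p_2.
At p_1=3, p_2=11, M=38: x_1* = 5/9·38/3 = 7.037, x_2* = 1.5354.
Utility at the optimum: U(7.037, 1.5354) = 11.471.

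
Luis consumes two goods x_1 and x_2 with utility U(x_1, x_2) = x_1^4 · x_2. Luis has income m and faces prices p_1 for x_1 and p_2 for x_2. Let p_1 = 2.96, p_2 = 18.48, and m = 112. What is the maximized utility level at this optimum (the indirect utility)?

V = 1017680.0147

MU_x_1/MU_x_2 = (4·x_2)/(x_1); tangency sets this equal to p_1/p_2.
Rearranging, p_2·x_2 = (1/4)·p_1·x_1. Substituting into the budget gives p_1·x_1·(1 + (1/4)) = m.
Demand: x_1*(p_1,p_2,m) = 0.8·m/p_1 and x_2* = 0.2·m/p_2.
At p_1=2.96, p_2=18.48, m=112: x_1* = 0.8·112/2.96 = 30.2703, x_2* = 1.2121.
Utility at the optimum: U(30.2703, 1.2121) = 1017680.0147.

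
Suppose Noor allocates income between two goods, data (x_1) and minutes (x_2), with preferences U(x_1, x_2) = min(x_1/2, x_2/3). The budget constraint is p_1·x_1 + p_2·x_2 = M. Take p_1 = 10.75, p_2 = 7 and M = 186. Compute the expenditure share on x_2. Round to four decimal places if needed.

share on x_2 = 0.4941

Leontief preferences: the optimum is at the kink where x_1/2 = x_2/3, i.e. x_2 = (3/2)·x_1.
Budget: p_1·x_1 + p_2·(3/2)·x_1 = M, so (2·p_1 + 3·p_2)·x_1 = 2·M.
Demand: x_1*(p_1,p_2,M) = 2·M/(2·p_1 + 3·p_2), x_2* = 3·M/(2·p_1 + 3·p_2).
Here 2·10.75 + 3·7 = 42.5, giving x_1* = 8.7529 and x_2* = 13.1294.
Expenditure on x_2: 7·13.1294 = 91.9059; share = 0.4941.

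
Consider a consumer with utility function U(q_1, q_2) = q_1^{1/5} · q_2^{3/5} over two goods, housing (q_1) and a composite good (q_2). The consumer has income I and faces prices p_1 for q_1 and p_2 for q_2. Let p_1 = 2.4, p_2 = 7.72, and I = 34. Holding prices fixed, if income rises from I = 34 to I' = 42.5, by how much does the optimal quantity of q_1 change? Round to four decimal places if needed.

Tangency: MRS = (1/3)·q_2/q_1 = p_1/p_2.
So 0.2·p_2·q_2 = 0.6·p_1·q_1; combined with the budget, a share 0.25 of income goes to q_1.
Demand: q_1*(p_1,p_2,I) = 0.25·I/p_1 and q_2* = 0.75·I/p_2.
At p_1=2.4, p_2=7.72, I=34: q_1* = 0.25·34/2.4 = 3.5417.
At I' = 42.5: q_1* = 4.4271. Change: 4.4271 − 3.5417 = 0.8854.

Δq_1* = 0.8854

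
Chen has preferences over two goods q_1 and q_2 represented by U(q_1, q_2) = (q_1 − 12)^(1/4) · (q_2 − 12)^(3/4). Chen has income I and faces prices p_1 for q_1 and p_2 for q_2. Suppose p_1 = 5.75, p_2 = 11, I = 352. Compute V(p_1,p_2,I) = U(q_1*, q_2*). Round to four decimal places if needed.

Substituting into the budget: q_1* = 12 + 0.25·(I − 12·p_1 − 12·p_2)/p_1, and q_2* = 12 + 0.75·(…)/p_2.
Discretionary income = 352 − 12·5.75 − 12·11 = 151; q_1* = 12 + 0.25·151/5.75 = 18.5652; q_2* = 12 + 0.75·151/11 = 22.2955.
Utility at the optimum: U(18.5652, 22.2955) = 9.2002.

V = 9.2002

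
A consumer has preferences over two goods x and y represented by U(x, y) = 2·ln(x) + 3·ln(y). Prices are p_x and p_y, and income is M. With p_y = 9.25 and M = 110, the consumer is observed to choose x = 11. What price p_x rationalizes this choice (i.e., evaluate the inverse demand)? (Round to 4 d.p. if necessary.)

MU_x/MU_y = (2·y)/(3·x); tangency sets this equal to p_x/p_y.
So 2·p_y·y = 3·p_x·x; combined with the budget, a share 0.4 of income goes to x.
Demand: x*(p_x,p_y,M) = 0.4·M/p_x and y* = 0.6·M/p_y.
Set x* = 11 in the demand function and solve for p_x: p_x = 4.

p_x = 4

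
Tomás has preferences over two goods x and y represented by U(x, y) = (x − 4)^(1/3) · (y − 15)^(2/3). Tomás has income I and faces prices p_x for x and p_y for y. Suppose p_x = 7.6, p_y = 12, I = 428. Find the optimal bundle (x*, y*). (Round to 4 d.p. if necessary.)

x* = 13.5439, y* = 27.0889

Let x' = x−4, y' = y−15. MRS = (1/2)·y'/x' = p_x/p_y.
Substituting into the budget: x* = 4 + 1/3·(I − 4·p_x − 15·p_y)/p_x, and y* = 15 + 2/3·(…)/p_y.
Discretionary income = 428 − 4·7.6 − 15·12 = 217.6; x* = 4 + 1/3·217.6/7.6 = 13.5439; y* = 15 + 2/3·217.6/12 = 27.0889.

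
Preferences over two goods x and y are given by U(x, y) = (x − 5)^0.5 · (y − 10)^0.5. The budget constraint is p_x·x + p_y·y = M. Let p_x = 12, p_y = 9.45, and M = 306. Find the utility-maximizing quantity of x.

This is Cobb-Douglas in (x−5, y−10): tangency gives 0.5·p_y·(y−10) = 0.5·p_x·(x−5).
Substituting into the budget: x* = 5 + 0.5·(M − 5·p_x − 10·p_y)/p_x, and y* = 10 + 0.5·(…)/p_y.
Discretionary income = 306 − 5·12 − 10·9.45 = 151.5; x* = 5 + 0.5·151.5/12 = 11.3125.

x* = 11.3125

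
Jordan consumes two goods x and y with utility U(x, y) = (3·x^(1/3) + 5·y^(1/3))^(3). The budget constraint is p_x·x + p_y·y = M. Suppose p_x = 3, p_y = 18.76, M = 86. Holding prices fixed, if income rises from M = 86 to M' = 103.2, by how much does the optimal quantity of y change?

With the ratio pinned down, the budget gives x* = M/(p_x + p_y·(y/x)) and y* = (y/x)·x*.
Numerically y/x = 0.137596, so x* = 86/(3 + 18.76·0.137596) = 15.4086 and y* = 0.137596·15.4086 = 2.1202.
At M' = 103.2: y* = 2.5442. Change: 2.5442 − 2.1202 = 0.424.

Δy* = 0.424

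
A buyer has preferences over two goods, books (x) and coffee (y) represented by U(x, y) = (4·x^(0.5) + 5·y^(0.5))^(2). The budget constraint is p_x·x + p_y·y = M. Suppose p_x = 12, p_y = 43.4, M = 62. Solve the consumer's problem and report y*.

y* = 0.431

MRS = MU_x/MU_y = (4/5)·(y/x)^(0.5). Set equal to p_x/p_y.
Solve for the ratio: y/x = [(5/4)·p_x/p_y]^(2).
Substitute y = (y/x)·x into the budget: x* = M/(p_x + p_y·(y/x)).
Numerically y/x = 0.119455, so x* = 62/(12 + 43.4·0.119455) = 3.6079 and y* = 0.119455·3.6079 = 0.431.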